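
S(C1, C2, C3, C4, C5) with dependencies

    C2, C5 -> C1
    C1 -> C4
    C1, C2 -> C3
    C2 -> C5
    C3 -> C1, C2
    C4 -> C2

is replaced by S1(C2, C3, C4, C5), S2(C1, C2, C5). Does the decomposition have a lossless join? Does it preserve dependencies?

Lossless test: (C2, C5)⁺ = {C1, C2, C3, C4, C5}, which contains all of one fragment — lossless.
Dependency preservation: C1 → C4; C1, C2 → C3; C3 → C1, C2 are not contained in any single fragment, but the restricted closure of each left-hand side across the fragments still reaches the right-hand side; the remaining FDs each lie inside some fragment. All dependencies are preserved.

lossless and dependency-preserving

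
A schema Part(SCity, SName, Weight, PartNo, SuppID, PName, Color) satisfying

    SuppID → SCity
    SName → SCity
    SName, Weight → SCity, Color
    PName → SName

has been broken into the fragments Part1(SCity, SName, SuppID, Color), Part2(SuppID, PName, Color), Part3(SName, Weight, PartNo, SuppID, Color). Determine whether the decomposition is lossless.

No

Chase test. Columns are SCity, SName, Weight, PartNo, SuppID, PName, Color; row i has aⱼ where attribute j ∈ Parti, else bᵢⱼ.
Initial tableau (one row per fragment):
  row 1: a1 a2 b13 b14 a5 b16 a7
  row 2: b21 b22 b23 b24 a5 a6 a7
  row 3: b31 a2 a3 a4 a5 b36 a7
Rows 1 and 2 agree on SuppID; apply SuppID→SCity and equate their SCity entries.
Rows 1 and 3 agree on SuppID; apply SuppID→SCity and equate their SCity entries.
No row becomes fully distinguished — the join is lossy.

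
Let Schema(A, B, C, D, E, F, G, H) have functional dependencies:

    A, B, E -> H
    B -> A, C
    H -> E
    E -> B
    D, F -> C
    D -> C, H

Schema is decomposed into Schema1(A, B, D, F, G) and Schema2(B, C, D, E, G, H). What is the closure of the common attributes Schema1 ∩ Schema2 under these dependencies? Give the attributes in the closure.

A, B, C, D, E, G, H

Schema1 ∩ Schema2 = {B, D, G}.
B → A, C applies, adding A, C
D → C, H applies, adding H
H → E applies, adding E
Closure: {A, B, C, D, E, G, H}.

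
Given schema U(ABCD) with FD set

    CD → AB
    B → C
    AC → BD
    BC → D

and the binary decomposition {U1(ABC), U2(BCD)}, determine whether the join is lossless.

Common attributes: U1 ∩ U2 = {BC}.
Closure of {BC}: BC → D applies, adding D; CD → AB applies, adding A. So (BC)⁺ = {ABCD}.
This closure contains every attribute of U1, so U1 ∩ U2 → U1. The join is lossless.

Yes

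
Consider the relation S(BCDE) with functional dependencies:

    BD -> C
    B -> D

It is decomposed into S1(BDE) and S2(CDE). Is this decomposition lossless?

Common attributes: S1 ∩ S2 = {DE}.
No dependency enlarges {DE}, so (DE)⁺ = {DE}.
The closure contains neither all of S1 = {BDE} nor all of S2 = {CDE}, so the common attributes are not a superkey of either fragment. The join is lossy.

No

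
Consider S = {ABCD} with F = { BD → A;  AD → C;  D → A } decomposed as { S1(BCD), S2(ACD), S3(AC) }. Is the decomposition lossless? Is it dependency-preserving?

Lossless test (chase): Rows 1 and 2 agree on D; apply D→A and equate their A entries. Row 1 is now all distinguished symbols — the join is lossless.
Dependency preservation: BD → A is not contained in any single fragment, but the restricted closure of its left-hand side across the fragments still reaches the right-hand side; the remaining FDs each lie inside some fragment. All dependencies are preserved.

lossless and dependency-preserving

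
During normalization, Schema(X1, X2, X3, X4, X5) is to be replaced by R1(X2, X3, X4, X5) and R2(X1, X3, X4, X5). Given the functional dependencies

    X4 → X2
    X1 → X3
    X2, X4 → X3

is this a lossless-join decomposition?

Common attributes: R1 ∩ R2 = {X3, X4, X5}.
Closure of {X3, X4, X5}: X4 → X2 applies, adding X2. So (X3, X4, X5)⁺ = {X2, X3, X4, X5}.
This closure contains every attribute of R1, so R1 ∩ R2 → R1. The join is lossless.

Yes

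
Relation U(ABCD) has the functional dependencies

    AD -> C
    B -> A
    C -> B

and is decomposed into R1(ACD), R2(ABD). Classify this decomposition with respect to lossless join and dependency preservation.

lossless but not dependency-preserving

Lossless test: (AD)⁺ = {ABCD}, which contains all of one fragment — lossless.
Dependency preservation: the restricted closure of {C} across the fragments never reaches {B}, so C → B cannot be enforced without a join — not preserved.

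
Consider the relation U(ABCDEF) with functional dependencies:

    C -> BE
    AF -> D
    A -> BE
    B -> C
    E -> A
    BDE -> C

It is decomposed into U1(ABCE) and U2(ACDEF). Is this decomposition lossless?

Yes

Common attributes: U1 ∩ U2 = {ACE}.
Closure of {ACE}: C → BE applies, adding B. So (ACE)⁺ = {ABCE}.
This closure contains every attribute of U1, so U1 ∩ U2 → U1. The join is lossless.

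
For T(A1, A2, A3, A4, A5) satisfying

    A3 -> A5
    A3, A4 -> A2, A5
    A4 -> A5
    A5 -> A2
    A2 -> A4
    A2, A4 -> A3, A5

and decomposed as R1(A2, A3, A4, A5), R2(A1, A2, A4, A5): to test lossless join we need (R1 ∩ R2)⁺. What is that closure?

R1 ∩ R2 = {A2, A4, A5}.
A2, A4 → A3, A5 applies, adding A3
Closure: {A2, A3, A4, A5}.

A2, A3, A4, A5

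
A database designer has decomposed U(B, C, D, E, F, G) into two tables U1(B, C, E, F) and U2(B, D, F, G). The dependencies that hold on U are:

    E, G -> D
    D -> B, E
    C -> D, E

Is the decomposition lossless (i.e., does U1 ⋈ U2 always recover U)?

Common attributes: U1 ∩ U2 = {B, F}.
No dependency enlarges {B, F}, so (B, F)⁺ = {B, F}.
The closure contains neither all of U1 = {B, C, E, F} nor all of U2 = {B, D, F, G}, so the common attributes are not a superkey of either fragment. The join is lossy.

No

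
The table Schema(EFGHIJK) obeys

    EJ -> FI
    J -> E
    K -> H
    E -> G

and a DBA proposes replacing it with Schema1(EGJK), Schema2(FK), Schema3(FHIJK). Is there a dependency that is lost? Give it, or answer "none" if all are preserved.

none

EJ → FI: restricted closure across fragments reaches FI.
J → E lies within Schema1.
K → H lies within Schema3.
E → G lies within Schema1.
Every dependency is enforceable on the fragments, so the decomposition is dependency-preserving.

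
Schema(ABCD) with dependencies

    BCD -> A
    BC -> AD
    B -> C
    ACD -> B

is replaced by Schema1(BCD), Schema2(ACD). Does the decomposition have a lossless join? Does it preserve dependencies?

lossy and not dependency-preserving

Lossless test: (CD)⁺ = {CD}, which is a superkey of neither fragment — lossy.
Dependency preservation: the restricted closure of {BCD} across the fragments never reaches {A}, so BCD → A cannot be enforced without a join — not preserved.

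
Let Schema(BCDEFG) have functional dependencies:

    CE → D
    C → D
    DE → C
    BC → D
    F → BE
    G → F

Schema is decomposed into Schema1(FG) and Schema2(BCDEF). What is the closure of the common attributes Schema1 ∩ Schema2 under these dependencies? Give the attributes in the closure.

BEF

Schema1 ∩ Schema2 = {F}.
F → BE applies, adding BE
Closure: {BEF}.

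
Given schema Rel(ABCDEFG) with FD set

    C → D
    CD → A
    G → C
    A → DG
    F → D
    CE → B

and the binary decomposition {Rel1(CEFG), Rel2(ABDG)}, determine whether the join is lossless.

Common attributes: Rel1 ∩ Rel2 = {G}.
Closure of {G}: G → C applies, adding C; C → D applies, adding D; CD → A applies, adding A. So (G)⁺ = {ACDG}.
The closure contains neither all of Rel1 = {CEFG} nor all of Rel2 = {ABDG}, so the common attributes are not a superkey of either fragment. The join is lossy.

No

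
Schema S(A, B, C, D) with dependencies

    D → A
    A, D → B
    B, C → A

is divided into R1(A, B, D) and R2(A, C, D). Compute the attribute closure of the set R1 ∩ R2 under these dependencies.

R1 ∩ R2 = {A, D}.
A, D → B applies, adding B
Closure: {A, B, D}.

A, B, D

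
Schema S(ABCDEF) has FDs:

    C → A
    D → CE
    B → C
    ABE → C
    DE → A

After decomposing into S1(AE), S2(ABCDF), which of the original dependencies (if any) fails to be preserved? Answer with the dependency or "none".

D → CE

Check D → CE: no single fragment contains all of {CDE}, and the restricted closure of {D} across the fragments never reaches {CE}.
C → A is preserved.
B → C is preserved.
ABE → C is preserved.
DE → A is preserved.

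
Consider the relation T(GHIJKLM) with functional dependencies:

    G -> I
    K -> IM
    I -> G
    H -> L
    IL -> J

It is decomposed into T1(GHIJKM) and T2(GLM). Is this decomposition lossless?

No

Common attributes: T1 ∩ T2 = {GM}.
Closure of {GM}: G → I applies, adding I. So (GM)⁺ = {GIM}.
The closure contains neither all of T1 = {GHIJKM} nor all of T2 = {GLM}, so the common attributes are not a superkey of either fragment. The join is lossy.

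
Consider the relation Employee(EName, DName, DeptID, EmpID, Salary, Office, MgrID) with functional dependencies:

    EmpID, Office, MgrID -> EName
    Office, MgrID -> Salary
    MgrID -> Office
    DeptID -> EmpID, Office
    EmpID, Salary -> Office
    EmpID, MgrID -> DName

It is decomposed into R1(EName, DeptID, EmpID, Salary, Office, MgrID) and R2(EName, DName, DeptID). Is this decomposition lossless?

No

Common attributes: R1 ∩ R2 = {EName, DeptID}.
Closure of {EName, DeptID}: DeptID → EmpID, Office applies, adding EmpID, Office. So (EName, DeptID)⁺ = {EName, DeptID, EmpID, Office}.
The closure contains neither all of R1 = {EName, DeptID, EmpID, Salary, Office, MgrID} nor all of R2 = {EName, DName, DeptID}, so the common attributes are not a superkey of either fragment. The join is lossy.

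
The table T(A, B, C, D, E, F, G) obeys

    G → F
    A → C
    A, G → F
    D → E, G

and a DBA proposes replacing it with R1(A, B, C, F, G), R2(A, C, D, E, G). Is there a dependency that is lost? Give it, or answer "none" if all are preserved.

G → F lies within R1.
A → C lies within R1.
A, G → F lies within R1.
D → E, G lies within R2.
Every dependency is enforceable on the fragments, so the decomposition is dependency-preserving.

none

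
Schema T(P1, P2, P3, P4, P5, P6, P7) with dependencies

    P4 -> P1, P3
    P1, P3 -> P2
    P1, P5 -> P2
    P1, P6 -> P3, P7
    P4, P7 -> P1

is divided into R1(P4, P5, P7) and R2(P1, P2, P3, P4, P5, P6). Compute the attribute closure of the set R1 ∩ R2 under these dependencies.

P1, P2, P3, P4, P5

R1 ∩ R2 = {P4, P5}.
P4 → P1, P3 applies, adding P1, P3
P1, P3 → P2 applies, adding P2
Closure: {P1, P2, P3, P4, P5}.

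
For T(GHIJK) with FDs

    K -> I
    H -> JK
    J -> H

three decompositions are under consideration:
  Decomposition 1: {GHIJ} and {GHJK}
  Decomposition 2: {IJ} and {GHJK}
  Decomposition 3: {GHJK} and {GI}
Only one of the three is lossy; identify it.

Decomposition 1: common = {GHJ}, closure = {GHIJK} → lossless.
Decomposition 2: common = {J}, closure = {HIJK} → lossless.
Decomposition 3: common = {G}, closure = {G} → lossy.

Decomposition 3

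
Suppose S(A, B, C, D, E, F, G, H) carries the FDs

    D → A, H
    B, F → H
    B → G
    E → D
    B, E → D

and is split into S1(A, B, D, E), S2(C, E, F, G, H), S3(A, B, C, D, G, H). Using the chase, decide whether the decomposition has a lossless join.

Chase test. Columns are A, B, C, D, E, F, G, H; row i has aⱼ where attribute j ∈ Si, else bᵢⱼ.
Initial tableau (one row per fragment):
  row 1: a1 a2 b13 a4 a5 b16 b17 b18
  row 2: b21 b22 a3 b24 a5 a6 a7 a8
  row 3: a1 a2 a3 a4 b35 b36 a7 a8
Rows 1 and 3 agree on D; apply D→A, H and equate their A, H entries.
Rows 1 and 3 agree on B; apply B→G and equate their G entries.
Rows 1 and 2 agree on E; apply E→D and equate their D entries.
Rows 1 and 2 agree on D; apply D→A, H and equate their A, H entries.
No row becomes fully distinguished — the join is lossy.

No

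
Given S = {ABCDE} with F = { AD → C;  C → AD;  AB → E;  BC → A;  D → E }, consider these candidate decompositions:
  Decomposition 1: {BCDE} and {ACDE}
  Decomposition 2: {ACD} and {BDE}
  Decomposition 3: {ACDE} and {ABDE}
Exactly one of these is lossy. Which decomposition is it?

Decomposition 1: common = {CDE}, closure = {ACDE} → lossless.
Decomposition 2: common = {D}, closure = {DE} → lossy.
Decomposition 3: common = {ADE}, closure = {ACDE} → lossless.

Decomposition 2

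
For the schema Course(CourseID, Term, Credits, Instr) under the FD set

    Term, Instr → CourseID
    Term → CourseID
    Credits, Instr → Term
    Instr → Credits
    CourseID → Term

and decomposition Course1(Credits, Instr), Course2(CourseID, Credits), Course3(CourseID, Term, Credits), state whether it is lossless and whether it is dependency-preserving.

Lossless test (chase): Rows 2 and 3 agree on CourseID; apply CourseID→Term and equate their Term entries. No row becomes fully distinguished — the join is lossy.
Dependency preservation: the restricted closure of {Credits, Instr} across the fragments never reaches {Term}, so Credits, Instr → Term cannot be enforced without a join — not preserved.

lossy and not dependency-preserving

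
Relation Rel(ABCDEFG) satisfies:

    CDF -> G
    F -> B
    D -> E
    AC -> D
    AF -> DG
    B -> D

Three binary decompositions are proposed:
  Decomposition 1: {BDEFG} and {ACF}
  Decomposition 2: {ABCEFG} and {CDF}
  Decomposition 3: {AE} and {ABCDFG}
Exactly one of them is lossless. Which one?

Decomposition 1: common = {F}, closure = {BDEF} → lossy.
Decomposition 2: common = {CF}, closure = {BCDEFG} → lossless.
Decomposition 3: common = {A}, closure = {A} → lossy.

Decomposition 2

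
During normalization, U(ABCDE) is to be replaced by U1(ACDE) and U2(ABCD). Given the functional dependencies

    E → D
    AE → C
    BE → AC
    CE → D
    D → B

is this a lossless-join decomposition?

Common attributes: U1 ∩ U2 = {ACD}.
Closure of {ACD}: D → B applies, adding B. So (ACD)⁺ = {ABCD}.
This closure contains every attribute of U2, so U1 ∩ U2 → U2. The join is lossless.

Yes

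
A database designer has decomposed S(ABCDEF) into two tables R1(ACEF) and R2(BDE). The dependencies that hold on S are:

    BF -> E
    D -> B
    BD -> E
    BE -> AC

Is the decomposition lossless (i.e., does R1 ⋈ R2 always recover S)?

No

Common attributes: R1 ∩ R2 = {E}.
No dependency enlarges {E}, so (E)⁺ = {E}.
The closure contains neither all of R1 = {ACEF} nor all of R2 = {BDE}, so the common attributes are not a superkey of either fragment. The join is lossy.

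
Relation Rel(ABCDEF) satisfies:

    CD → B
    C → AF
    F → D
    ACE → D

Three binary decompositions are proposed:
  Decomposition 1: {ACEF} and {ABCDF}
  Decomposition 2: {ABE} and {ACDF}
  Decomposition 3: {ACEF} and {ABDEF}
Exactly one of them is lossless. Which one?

Decomposition 1: common = {ACF}, closure = {ABCDF} → lossless.
Decomposition 2: common = {A}, closure = {A} → lossy.
Decomposition 3: common = {AEF}, closure = {ADEF} → lossy.

Decomposition 1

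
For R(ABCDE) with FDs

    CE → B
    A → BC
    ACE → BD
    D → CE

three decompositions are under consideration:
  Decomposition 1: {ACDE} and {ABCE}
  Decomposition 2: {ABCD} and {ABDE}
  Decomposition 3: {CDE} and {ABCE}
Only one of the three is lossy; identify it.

Decomposition 1: common = {ACE}, closure = {ABCDE} → lossless.
Decomposition 2: common = {ABD}, closure = {ABCDE} → lossless.
Decomposition 3: common = {CE}, closure = {BCE} → lossy.

Decomposition 3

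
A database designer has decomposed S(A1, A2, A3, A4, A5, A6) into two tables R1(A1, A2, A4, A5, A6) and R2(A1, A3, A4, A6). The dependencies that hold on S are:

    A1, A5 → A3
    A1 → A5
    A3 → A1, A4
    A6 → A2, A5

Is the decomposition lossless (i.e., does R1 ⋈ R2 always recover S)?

Yes

Common attributes: R1 ∩ R2 = {A1, A4, A6}.
Closure of {A1, A4, A6}: A1 → A5 applies, adding A5; A6 → A2, A5 applies, adding A2; A1, A5 → A3 applies, adding A3. So (A1, A4, A6)⁺ = {A1, A2, A3, A4, A5, A6}.
This closure contains every attribute of R1, so R1 ∩ R2 → R1. The join is lossless.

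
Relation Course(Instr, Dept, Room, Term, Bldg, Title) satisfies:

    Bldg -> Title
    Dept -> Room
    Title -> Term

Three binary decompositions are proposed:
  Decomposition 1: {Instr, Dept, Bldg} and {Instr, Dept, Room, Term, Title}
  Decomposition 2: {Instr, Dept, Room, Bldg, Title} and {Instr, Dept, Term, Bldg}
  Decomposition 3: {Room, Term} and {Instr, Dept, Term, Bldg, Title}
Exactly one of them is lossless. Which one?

Decomposition 1: common = {Instr, Dept}, closure = {Instr, Dept, Room} → lossy.
Decomposition 2: common = {Instr, Dept, Bldg}, closure = {Instr, Dept, Room, Term, Bldg, Title} → lossless.
Decomposition 3: common = {Term}, closure = {Term} → lossy.

Decomposition 2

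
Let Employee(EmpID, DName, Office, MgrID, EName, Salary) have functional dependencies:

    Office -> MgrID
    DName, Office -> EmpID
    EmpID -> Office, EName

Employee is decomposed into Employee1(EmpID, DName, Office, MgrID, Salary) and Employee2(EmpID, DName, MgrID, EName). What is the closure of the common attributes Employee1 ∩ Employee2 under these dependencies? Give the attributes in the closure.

EmpID, DName, Office, MgrID, EName

Employee1 ∩ Employee2 = {EmpID, DName, MgrID}.
EmpID → Office, EName applies, adding Office, EName
Closure: {EmpID, DName, Office, MgrID, EName}.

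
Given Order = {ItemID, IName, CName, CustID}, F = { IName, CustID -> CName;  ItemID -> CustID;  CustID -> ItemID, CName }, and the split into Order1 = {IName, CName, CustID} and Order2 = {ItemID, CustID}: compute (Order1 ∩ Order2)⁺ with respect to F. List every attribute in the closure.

ItemID, CName, CustID

Order1 ∩ Order2 = {CustID}.
CustID → ItemID, CName applies, adding ItemID, CName
Closure: {ItemID, CName, CustID}.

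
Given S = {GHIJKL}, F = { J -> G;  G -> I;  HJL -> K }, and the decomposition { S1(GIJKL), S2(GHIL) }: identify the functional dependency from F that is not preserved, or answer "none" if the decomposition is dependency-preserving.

Check HJL → K: no single fragment contains all of {HJKL}, and the restricted closure of {HJL} across the fragments never reaches {K}.
J → G is preserved.
G → I is preserved.

HJL -> K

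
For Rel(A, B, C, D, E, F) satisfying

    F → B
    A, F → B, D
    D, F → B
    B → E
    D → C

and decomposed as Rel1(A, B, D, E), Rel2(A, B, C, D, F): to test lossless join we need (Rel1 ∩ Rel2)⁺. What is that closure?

Rel1 ∩ Rel2 = {A, B, D}.
B → E applies, adding E
D → C applies, adding C
Closure: {A, B, C, D, E}.

A, B, C, D, E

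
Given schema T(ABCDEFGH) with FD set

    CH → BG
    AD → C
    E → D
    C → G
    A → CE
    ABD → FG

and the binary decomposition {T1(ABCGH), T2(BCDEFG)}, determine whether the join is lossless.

Common attributes: T1 ∩ T2 = {BCG}.
No dependency enlarges {BCG}, so (BCG)⁺ = {BCG}.
The closure contains neither all of T1 = {ABCGH} nor all of T2 = {BCDEFG}, so the common attributes are not a superkey of either fragment. The join is lossy.

No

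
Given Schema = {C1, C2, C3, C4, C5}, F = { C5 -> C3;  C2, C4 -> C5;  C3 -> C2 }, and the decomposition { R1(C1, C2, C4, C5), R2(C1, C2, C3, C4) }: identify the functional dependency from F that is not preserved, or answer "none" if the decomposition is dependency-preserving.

Check C5 → C3: no single fragment contains all of {C3, C5}, and the restricted closure of {C5} across the fragments never reaches {C3}.
C2, C4 → C5 is preserved.
C3 → C2 is preserved.

C5 -> C3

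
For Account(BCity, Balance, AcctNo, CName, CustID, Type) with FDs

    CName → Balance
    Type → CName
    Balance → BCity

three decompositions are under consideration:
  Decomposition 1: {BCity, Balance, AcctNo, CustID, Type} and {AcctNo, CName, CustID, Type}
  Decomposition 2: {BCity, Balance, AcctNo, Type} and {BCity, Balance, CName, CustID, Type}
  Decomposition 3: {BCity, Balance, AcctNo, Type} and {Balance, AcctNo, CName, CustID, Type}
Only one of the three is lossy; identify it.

Decomposition 2

Decomposition 1: common = {AcctNo, CustID, Type}, closure = {BCity, Balance, AcctNo, CName, CustID, Type} → lossless.
Decomposition 2: common = {BCity, Balance, Type}, closure = {BCity, Balance, CName, Type} → lossy.
Decomposition 3: common = {Balance, AcctNo, Type}, closure = {BCity, Balance, AcctNo, CName, Type} → lossless.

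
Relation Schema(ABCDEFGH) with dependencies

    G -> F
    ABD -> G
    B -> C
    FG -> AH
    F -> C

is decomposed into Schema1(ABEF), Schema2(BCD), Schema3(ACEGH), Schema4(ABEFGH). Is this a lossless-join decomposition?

No

Chase test. Columns are ABCDEFGH; row i has aⱼ where attribute j ∈ Schemai, else bᵢⱼ.
Initial tableau (one row per fragment):
  row 1: a1 a2 b13 b14 a5 a6 b17 b18
  row 2: b21 a2 a3 a4 b25 b26 b27 b28
  row 3: a1 b32 a3 b34 a5 b36 a7 a8
  row 4: a1 a2 b43 b44 a5 a6 a7 a8
Rows 3 and 4 agree on G; apply G→F and equate their F entries.
Rows 1 and 2 agree on B; apply B→C and equate their C entries.
Rows 1 and 4 agree on B; apply B→C and equate their C entries.
No row becomes fully distinguished — the join is lossy.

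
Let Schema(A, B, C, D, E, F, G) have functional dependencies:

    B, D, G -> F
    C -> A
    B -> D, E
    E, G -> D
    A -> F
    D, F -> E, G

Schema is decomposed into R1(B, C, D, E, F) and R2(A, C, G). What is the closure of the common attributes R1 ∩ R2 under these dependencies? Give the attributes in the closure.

R1 ∩ R2 = {C}.
C → A applies, adding A
A → F applies, adding F
Closure: {A, C, F}.

A, C, F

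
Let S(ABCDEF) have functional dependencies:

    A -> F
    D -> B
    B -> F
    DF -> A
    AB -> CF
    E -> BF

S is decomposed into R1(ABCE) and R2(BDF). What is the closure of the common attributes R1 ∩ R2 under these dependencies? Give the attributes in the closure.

BF

R1 ∩ R2 = {B}.
B → F applies, adding F
Closure: {BF}.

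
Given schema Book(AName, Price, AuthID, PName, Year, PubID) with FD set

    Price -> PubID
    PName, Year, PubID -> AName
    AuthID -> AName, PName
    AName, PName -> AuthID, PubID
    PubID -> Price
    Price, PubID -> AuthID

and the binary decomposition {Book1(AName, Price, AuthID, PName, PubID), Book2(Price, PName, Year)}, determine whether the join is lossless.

Yes

Common attributes: Book1 ∩ Book2 = {Price, PName}.
Closure of {Price, PName}: Price → PubID applies, adding PubID; Price, PubID → AuthID applies, adding AuthID; AuthID → AName, PName applies, adding AName. So (Price, PName)⁺ = {AName, Price, AuthID, PName, PubID}.
This closure contains every attribute of Book1, so Book1 ∩ Book2 → Book1. The join is lossless.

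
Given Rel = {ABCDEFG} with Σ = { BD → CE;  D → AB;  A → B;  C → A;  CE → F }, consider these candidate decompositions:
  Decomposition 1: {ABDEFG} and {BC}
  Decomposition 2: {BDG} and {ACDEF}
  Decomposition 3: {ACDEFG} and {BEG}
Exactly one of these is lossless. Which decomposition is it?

Decomposition 1: common = {B}, closure = {B} → lossy.
Decomposition 2: common = {D}, closure = {ABCDEF} → lossless.
Decomposition 3: common = {EG}, closure = {EG} → lossy.

Decomposition 2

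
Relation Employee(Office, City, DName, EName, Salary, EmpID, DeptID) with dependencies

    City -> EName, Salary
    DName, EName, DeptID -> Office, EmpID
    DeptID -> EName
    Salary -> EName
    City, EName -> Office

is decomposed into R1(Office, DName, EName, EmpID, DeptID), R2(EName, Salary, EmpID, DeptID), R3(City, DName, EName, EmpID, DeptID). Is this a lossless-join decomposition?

Chase test. Columns are Office, City, DName, EName, Salary, EmpID, DeptID; row i has aⱼ where attribute j ∈ Ri, else bᵢⱼ.
Initial tableau (one row per fragment):
  row 1: a1 b12 a3 a4 b15 a6 a7
  row 2: b21 b22 b23 a4 a5 a6 a7
  row 3: b31 a2 a3 a4 b35 a6 a7
Rows 1 and 3 agree on DName, EName, DeptID; apply DName, EName, DeptID→Office, EmpID and equate their Office, EmpID entries.
No row becomes fully distinguished — the join is lossy.

No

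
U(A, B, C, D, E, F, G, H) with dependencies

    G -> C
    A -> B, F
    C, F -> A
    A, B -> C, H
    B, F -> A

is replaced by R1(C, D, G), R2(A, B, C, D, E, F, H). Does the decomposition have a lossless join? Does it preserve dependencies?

Lossless test: (C, D)⁺ = {C, D}, which is a superkey of neither fragment — lossy.
Dependency preservation: every FD's attributes lie within a single fragment, so each can be enforced locally — preserved.

lossy but dependency-preserving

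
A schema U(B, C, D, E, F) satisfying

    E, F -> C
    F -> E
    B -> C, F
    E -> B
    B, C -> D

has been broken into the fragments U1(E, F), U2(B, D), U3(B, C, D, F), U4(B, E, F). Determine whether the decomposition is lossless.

Chase test. Columns are B, C, D, E, F; row i has aⱼ where attribute j ∈ Ui, else bᵢⱼ.
Initial tableau (one row per fragment):
  row 1: b11 b12 b13 a4 a5
  row 2: a1 b22 a3 b24 b25
  row 3: a1 a2 a3 b34 a5
  row 4: a1 b42 b43 a4 a5
Rows 1 and 4 agree on E, F; apply E, F→C and equate their C entries.
Rows 1 and 3 agree on F; apply F→E and equate their E entries.
Rows 2 and 3 agree on B; apply B→C, F and equate their C, F entries.
Rows 2 and 4 agree on B; apply B→C, F and equate their C, F entries.
Rows 1 and 3 agree on E; apply E→B and equate their B entries.
Rows 1 and 2 agree on B, C; apply B, C→D and equate their D entries.
Rows 1 and 4 agree on B, C; apply B, C→D and equate their D entries.
Rows 1 and 2 agree on F; apply F→E and equate their E entries.
Row 1 is now all distinguished symbols — the join is lossless.

Yes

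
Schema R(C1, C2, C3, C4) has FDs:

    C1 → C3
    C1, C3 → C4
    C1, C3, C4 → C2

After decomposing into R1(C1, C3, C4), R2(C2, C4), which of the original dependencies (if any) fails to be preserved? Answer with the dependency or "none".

C1, C3, C4 → C2

Check C1, C3, C4 → C2: no single fragment contains all of {C1, C2, C3, C4}, and the restricted closure of {C1, C3, C4} across the fragments never reaches {C2}.
C1 → C3 is preserved.
C1, C3 → C4 is preserved.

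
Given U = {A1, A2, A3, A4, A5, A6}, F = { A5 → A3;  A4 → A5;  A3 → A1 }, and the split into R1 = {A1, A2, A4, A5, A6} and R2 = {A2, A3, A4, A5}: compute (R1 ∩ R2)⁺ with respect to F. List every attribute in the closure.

R1 ∩ R2 = {A2, A4, A5}.
A5 → A3 applies, adding A3
A3 → A1 applies, adding A1
Closure: {A1, A2, A3, A4, A5}.

A1, A2, A3, A4, A5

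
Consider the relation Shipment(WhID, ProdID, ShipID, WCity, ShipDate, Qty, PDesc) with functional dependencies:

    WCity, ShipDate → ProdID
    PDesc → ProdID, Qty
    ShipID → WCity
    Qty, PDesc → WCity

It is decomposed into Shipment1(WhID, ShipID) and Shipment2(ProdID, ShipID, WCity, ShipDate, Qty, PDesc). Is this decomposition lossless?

No

Common attributes: Shipment1 ∩ Shipment2 = {ShipID}.
Closure of {ShipID}: ShipID → WCity applies, adding WCity. So (ShipID)⁺ = {ShipID, WCity}.
The closure contains neither all of Shipment1 = {WhID, ShipID} nor all of Shipment2 = {ProdID, ShipID, WCity, ShipDate, Qty, PDesc}, so the common attributes are not a superkey of either fragment. The join is lossy.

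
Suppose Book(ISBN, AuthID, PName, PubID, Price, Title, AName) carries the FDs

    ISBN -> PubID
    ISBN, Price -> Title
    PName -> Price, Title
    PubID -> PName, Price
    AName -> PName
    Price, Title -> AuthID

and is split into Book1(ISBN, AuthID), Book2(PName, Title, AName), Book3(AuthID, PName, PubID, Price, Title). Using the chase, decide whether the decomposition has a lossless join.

No

Chase test. Columns are ISBN, AuthID, PName, PubID, Price, Title, AName; row i has aⱼ where attribute j ∈ Booki, else bᵢⱼ.
Initial tableau (one row per fragment):
  row 1: a1 a2 b13 b14 b15 b16 b17
  row 2: b21 b22 a3 b24 b25 a6 a7
  row 3: b31 a2 a3 a4 a5 a6 b37
Rows 2 and 3 agree on PName; apply PName→Price, Title and equate their Price, Title entries.
Rows 2 and 3 agree on Price, Title; apply Price, Title→AuthID and equate their AuthID entries.
No row becomes fully distinguished — the join is lossy.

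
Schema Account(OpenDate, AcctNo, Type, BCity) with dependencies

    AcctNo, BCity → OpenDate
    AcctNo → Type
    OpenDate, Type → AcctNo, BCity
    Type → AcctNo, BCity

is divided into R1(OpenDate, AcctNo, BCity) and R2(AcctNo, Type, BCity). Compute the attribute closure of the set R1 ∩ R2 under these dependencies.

OpenDate, AcctNo, Type, BCity

R1 ∩ R2 = {AcctNo, BCity}.
AcctNo, BCity → OpenDate applies, adding OpenDate
AcctNo → Type applies, adding Type
Closure: {OpenDate, AcctNo, Type, BCity}.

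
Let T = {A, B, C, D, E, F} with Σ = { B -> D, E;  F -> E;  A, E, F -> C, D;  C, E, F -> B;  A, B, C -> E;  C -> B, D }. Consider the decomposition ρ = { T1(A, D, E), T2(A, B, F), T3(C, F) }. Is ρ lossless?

No

Chase test. Columns are A, B, C, D, E, F; row i has aⱼ where attribute j ∈ Ti, else bᵢⱼ.
Initial tableau (one row per fragment):
  row 1: a1 b12 b13 a4 a5 b16
  row 2: a1 a2 b23 b24 b25 a6
  row 3: b31 b32 a3 b34 b35 a6
Rows 2 and 3 agree on F; apply F→E and equate their E entries.
No row becomes fully distinguished — the join is lossy.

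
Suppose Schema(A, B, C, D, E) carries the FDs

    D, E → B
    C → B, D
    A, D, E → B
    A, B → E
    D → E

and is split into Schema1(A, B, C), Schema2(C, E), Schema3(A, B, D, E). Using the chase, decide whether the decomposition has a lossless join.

No

Chase test. Columns are A, B, C, D, E; row i has aⱼ where attribute j ∈ Schemai, else bᵢⱼ.
Initial tableau (one row per fragment):
  row 1: a1 a2 a3 b14 b15
  row 2: b21 b22 a3 b24 a5
  row 3: a1 a2 b33 a4 a5
Rows 1 and 2 agree on C; apply C→B, D and equate their B, D entries.
Rows 1 and 3 agree on A, B; apply A, B→E and equate their E entries.
No row becomes fully distinguished — the join is lossy.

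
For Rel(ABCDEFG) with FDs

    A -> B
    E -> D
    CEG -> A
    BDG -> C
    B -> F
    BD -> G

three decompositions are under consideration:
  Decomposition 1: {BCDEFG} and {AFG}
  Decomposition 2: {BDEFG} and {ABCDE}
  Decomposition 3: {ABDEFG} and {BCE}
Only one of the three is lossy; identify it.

Decomposition 1: common = {FG}, closure = {FG} → lossy.
Decomposition 2: common = {BDE}, closure = {ABCDEFG} → lossless.
Decomposition 3: common = {BE}, closure = {ABCDEFG} → lossless.

Decomposition 1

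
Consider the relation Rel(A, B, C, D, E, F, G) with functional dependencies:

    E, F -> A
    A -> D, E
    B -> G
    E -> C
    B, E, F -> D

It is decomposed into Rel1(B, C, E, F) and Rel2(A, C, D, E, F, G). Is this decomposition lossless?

Common attributes: Rel1 ∩ Rel2 = {C, E, F}.
Closure of {C, E, F}: E, F → A applies, adding A; A → D, E applies, adding D. So (C, E, F)⁺ = {A, C, D, E, F}.
The closure contains neither all of Rel1 = {B, C, E, F} nor all of Rel2 = {A, C, D, E, F, G}, so the common attributes are not a superkey of either fragment. The join is lossy.

No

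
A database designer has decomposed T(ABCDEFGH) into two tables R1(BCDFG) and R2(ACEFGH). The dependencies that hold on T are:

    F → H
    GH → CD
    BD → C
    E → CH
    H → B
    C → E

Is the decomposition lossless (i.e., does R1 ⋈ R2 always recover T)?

Common attributes: R1 ∩ R2 = {CFG}.
Closure of {CFG}: F → H applies, adding H; GH → CD applies, adding D; H → B applies, adding B; C → E applies, adding E. So (CFG)⁺ = {BCDEFGH}.
This closure contains every attribute of R1, so R1 ∩ R2 → R1. The join is lossless.

Yes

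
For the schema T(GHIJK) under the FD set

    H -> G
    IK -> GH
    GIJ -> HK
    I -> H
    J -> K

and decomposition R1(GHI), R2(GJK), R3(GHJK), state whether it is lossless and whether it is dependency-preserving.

lossy but dependency-preserving

Lossless test (chase): applying each FD to every pair of rows produces no changes in the tableau, so no row becomes fully distinguished — the join is lossy.
Dependency preservation: IK → GH; GIJ → HK are not contained in any single fragment, but the restricted closure of each left-hand side across the fragments still reaches the right-hand side; the remaining FDs each lie inside some fragment. All dependencies are preserved.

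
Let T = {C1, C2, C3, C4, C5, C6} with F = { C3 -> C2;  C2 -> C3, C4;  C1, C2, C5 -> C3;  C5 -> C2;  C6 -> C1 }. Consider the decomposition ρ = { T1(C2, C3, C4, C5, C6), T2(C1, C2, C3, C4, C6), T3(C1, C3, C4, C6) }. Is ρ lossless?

Chase test. Columns are C1, C2, C3, C4, C5, C6; row i has aⱼ where attribute j ∈ Ti, else bᵢⱼ.
Initial tableau (one row per fragment):
  row 1: b11 a2 a3 a4 a5 a6
  row 2: a1 a2 a3 a4 b25 a6
  row 3: a1 b32 a3 a4 b35 a6
Rows 1 and 3 agree on C3; apply C3→C2 and equate their C2 entries.
Rows 1 and 2 agree on C6; apply C6→C1 and equate their C1 entries.
Row 1 is now all distinguished symbols — the join is lossless.

Yes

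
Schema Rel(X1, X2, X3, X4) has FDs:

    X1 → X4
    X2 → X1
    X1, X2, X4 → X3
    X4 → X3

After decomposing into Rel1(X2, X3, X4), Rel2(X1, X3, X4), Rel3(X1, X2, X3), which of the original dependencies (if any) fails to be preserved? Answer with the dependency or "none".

X1 → X4 lies within Rel2.
X2 → X1 lies within Rel3.
X1, X2, X4 → X3: restricted closure across fragments reaches X3.
X4 → X3 lies within Rel1.
Every dependency is enforceable on the fragments, so the decomposition is dependency-preserving.

none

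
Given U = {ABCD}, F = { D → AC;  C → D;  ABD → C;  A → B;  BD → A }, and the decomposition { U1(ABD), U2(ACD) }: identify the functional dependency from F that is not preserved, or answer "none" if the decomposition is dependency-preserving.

none

D → AC lies within U2.
C → D lies within U2.
ABD → C: restricted closure across fragments reaches C.
A → B lies within U1.
BD → A lies within U1.
Every dependency is enforceable on the fragments, so the decomposition is dependency-preserving.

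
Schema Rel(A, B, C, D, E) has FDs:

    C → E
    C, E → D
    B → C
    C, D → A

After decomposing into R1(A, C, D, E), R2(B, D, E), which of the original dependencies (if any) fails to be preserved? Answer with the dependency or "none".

B → C

Check B → C: no single fragment contains all of {B, C}, and the restricted closure of {B} across the fragments never reaches {C}.
C → E is preserved.
C, E → D is preserved.
C, D → A is preserved.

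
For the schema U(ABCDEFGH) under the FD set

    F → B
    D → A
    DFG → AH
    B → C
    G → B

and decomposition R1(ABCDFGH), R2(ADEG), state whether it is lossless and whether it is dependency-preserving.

Lossless test: (ADG)⁺ = {ABCDG}, which is a superkey of neither fragment — lossy.
Dependency preservation: every FD's attributes lie within a single fragment, so each can be enforced locally — preserved.

lossy but dependency-preserving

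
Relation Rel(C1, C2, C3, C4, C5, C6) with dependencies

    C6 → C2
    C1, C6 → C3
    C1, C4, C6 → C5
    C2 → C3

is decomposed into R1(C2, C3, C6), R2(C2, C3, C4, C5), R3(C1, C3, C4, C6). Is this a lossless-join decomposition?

Chase test. Columns are C1, C2, C3, C4, C5, C6; row i has aⱼ where attribute j ∈ Ri, else bᵢⱼ.
Initial tableau (one row per fragment):
  row 1: b11 a2 a3 b14 b15 a6
  row 2: b21 a2 a3 a4 a5 b26
  row 3: a1 b32 a3 a4 b35 a6
Rows 1 and 3 agree on C6; apply C6→C2 and equate their C2 entries.
No row becomes fully distinguished — the join is lossy.

No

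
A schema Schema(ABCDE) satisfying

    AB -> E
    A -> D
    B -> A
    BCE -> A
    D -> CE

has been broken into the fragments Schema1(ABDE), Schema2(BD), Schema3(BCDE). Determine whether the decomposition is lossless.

Yes

Chase test. Columns are ABCDE; row i has aⱼ where attribute j ∈ Schemai, else bᵢⱼ.
Initial tableau (one row per fragment):
  row 1: a1 a2 b13 a4 a5
  row 2: b21 a2 b23 a4 b25
  row 3: b31 a2 a3 a4 a5
Rows 1 and 2 agree on B; apply B→A and equate their A entries.
Rows 1 and 3 agree on B; apply B→A and equate their A entries.
Rows 1 and 2 agree on D; apply D→CE and equate their CE entries.
Rows 1 and 3 agree on D; apply D→CE and equate their CE entries.
Row 1 is now all distinguished symbols — the join is lossless.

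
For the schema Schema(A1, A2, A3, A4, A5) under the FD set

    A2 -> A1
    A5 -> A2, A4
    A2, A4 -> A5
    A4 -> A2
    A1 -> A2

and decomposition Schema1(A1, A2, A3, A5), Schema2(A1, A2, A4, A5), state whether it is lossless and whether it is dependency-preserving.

Lossless test: (A1, A2, A5)⁺ = {A1, A2, A4, A5}, which contains all of one fragment — lossless.
Dependency preservation: every FD's attributes lie within a single fragment, so each can be enforced locally — preserved.

lossless and dependency-preserving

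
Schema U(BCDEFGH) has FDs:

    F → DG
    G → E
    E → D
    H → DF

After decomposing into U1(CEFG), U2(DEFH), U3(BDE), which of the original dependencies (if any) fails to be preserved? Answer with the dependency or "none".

F → DG: restricted closure across fragments reaches DG.
G → E lies within U1.
E → D lies within U2.
H → DF lies within U2.
Every dependency is enforceable on the fragments, so the decomposition is dependency-preserving.

none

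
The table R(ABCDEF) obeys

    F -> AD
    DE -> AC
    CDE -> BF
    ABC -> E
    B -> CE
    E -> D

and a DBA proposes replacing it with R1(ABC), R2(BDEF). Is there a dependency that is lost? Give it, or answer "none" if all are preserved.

F -> AD

Check F → AD: no single fragment contains all of {ADF}, and the restricted closure of {F} across the fragments never reaches {AD}.
DE → AC is preserved.
CDE → BF is preserved.
ABC → E is preserved.
B → CE is preserved.
E → D is preserved.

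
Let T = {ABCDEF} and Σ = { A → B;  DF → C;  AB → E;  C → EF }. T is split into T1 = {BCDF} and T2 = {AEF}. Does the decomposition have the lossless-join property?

Common attributes: T1 ∩ T2 = {F}.
No dependency enlarges {F}, so (F)⁺ = {F}.
The closure contains neither all of T1 = {BCDF} nor all of T2 = {AEF}, so the common attributes are not a superkey of either fragment. The join is lossy.

No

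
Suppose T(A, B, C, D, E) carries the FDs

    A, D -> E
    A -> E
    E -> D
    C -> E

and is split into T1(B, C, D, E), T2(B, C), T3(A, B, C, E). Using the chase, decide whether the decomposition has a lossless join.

Chase test. Columns are A, B, C, D, E; row i has aⱼ where attribute j ∈ Ti, else bᵢⱼ.
Initial tableau (one row per fragment):
  row 1: b11 a2 a3 a4 a5
  row 2: b21 a2 a3 b24 b25
  row 3: a1 a2 a3 b34 a5
Rows 1 and 3 agree on E; apply E→D and equate their D entries.
Rows 1 and 2 agree on C; apply C→E and equate their E entries.
Rows 1 and 2 agree on E; apply E→D and equate their D entries.
Row 3 is now all distinguished symbols — the join is lossless.

Yes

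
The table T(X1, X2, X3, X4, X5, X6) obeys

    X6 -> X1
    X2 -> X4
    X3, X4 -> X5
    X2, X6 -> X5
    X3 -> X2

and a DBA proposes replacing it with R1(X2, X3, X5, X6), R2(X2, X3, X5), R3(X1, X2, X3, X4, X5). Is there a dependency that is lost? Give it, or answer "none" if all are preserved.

Check X6 → X1: no single fragment contains all of {X1, X6}, and the restricted closure of {X6} across the fragments never reaches {X1}.
X2 → X4 is preserved.
X3, X4 → X5 is preserved.
X2, X6 → X5 is preserved.
X3 → X2 is preserved.

X6 -> X1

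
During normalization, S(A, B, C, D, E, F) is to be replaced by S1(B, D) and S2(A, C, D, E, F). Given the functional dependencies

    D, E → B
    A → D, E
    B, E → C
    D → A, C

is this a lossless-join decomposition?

Common attributes: S1 ∩ S2 = {D}.
Closure of {D}: D → A, C applies, adding A, C; A → D, E applies, adding E; D, E → B applies, adding B. So (D)⁺ = {A, B, C, D, E}.
This closure contains every attribute of S1, so S1 ∩ S2 → S1. The join is lossless.

Yes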